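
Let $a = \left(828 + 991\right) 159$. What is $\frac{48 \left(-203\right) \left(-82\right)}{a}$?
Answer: $\frac{266336}{96407} \approx 2.7626$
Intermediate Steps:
$a = 289221$ ($a = 1819 \cdot 159 = 289221$)
$\frac{48 \left(-203\right) \left(-82\right)}{a} = \frac{48 \left(-203\right) \left(-82\right)}{289221} = \left(-9744\right) \left(-82\right) \frac{1}{289221} = 799008 \cdot \frac{1}{289221} = \frac{266336}{96407}$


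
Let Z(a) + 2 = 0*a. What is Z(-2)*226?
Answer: -452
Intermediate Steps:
Z(a) = -2 (Z(a) = -2 + 0*a = -2 + 0 = -2)
Z(-2)*226 = -2*226 = -452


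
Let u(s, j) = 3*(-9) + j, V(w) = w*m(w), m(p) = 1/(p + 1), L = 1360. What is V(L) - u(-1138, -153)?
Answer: 246340/1361 ≈ 181.00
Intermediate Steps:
m(p) = 1/(1 + p)
V(w) = w/(1 + w)
u(s, j) = -27 + j
V(L) - u(-1138, -153) = 1360/(1 + 1360) - (-27 - 153) = 1360/1361 - 1*(-180) = 1360*(1/1361) + 180 = 1360/1361 + 180 = 246340/1361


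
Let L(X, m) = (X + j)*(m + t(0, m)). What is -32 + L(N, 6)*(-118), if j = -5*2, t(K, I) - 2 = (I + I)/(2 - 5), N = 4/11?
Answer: 49680/11 ≈ 4516.4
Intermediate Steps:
N = 4/11 (N = 4*(1/11) = 4/11 ≈ 0.36364)
t(K, I) = 2 - 2*I/3 (t(K, I) = 2 + (I + I)/(2 - 5) = 2 + (2*I)/(-3) = 2 + (2*I)*(-⅓) = 2 - 2*I/3)
j = -10
L(X, m) = (-10 + X)*(2 + m/3) (L(X, m) = (X - 10)*(m + (2 - 2*m/3)) = (-10 + X)*(2 + m/3))
-32 + L(N, 6)*(-118) = -32 + (-20 + 2*(4/11) - 10/3*6 + (⅓)*(4/11)*6)*(-118) = -32 + (-20 + 8/11 - 20 + 8/11)*(-118) = -32 - 424/11*(-118) = -32 + 50032/11 = 49680/11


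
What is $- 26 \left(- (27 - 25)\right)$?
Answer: $52$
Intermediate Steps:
$- 26 \left(- (27 - 25)\right) = - 26 \left(\left(-1\right) 2\right) = \left(-26\right) \left(-2\right) = 52$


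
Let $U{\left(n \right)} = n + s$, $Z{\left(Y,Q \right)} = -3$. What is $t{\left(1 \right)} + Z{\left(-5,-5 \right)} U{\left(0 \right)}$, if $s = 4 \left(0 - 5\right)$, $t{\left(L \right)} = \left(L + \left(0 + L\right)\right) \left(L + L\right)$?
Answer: $64$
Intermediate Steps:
$t{\left(L \right)} = 4 L^{2}$ ($t{\left(L \right)} = \left(L + L\right) 2 L = 2 L 2 L = 4 L^{2}$)
$s = -20$ ($s = 4 \left(-5\right) = -20$)
$U{\left(n \right)} = -20 + n$ ($U{\left(n \right)} = n - 20 = -20 + n$)
$t{\left(1 \right)} + Z{\left(-5,-5 \right)} U{\left(0 \right)} = 4 \cdot 1^{2} - 3 \left(-20 + 0\right) = 4 \cdot 1 - -60 = 4 + 60 = 64$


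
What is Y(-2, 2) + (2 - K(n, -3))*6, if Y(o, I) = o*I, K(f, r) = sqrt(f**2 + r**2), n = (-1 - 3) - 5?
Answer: 8 - 18*sqrt(10) ≈ -48.921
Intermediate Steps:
n = -9 (n = -4 - 5 = -9)
Y(o, I) = I*o
Y(-2, 2) + (2 - K(n, -3))*6 = 2*(-2) + (2 - sqrt((-9)**2 + (-3)**2))*6 = -4 + (2 - sqrt(81 + 9))*6 = -4 + (2 - sqrt(90))*6 = -4 + (2 - 3*sqrt(10))*6 = -4 + (12 - 18*sqrt(10)) = 8 - 18*sqrt(10)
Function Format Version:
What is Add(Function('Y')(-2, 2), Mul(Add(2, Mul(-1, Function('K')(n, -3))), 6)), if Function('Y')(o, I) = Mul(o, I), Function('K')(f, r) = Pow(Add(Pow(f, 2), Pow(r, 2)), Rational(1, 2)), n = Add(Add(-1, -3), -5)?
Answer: Add(8, Mul(-18, Pow(10, Rational(1, 2)))) ≈ -48.921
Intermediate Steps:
n = -9 (n = Add(-4, -5) = -9)
Function('Y')(o, I) = Mul(I, o)
Add(Function('Y')(-2, 2), Mul(Add(2, Mul(-1, Function('K')(n, -3))), 6)) = Add(Mul(2, -2), Mul(Add(2, Mul(-1, Pow(Add(Pow(-9, 2), Pow(-3, 2)), Rational(1, 2)))), 6)) = Add(-4, Mul(Add(2, Mul(-1, Pow(Add(81, 9), Rational(1, 2)))), 6)) = Add(-4, Mul(Add(2, Mul(-1, Pow(90, Rational(1, 2)))), 6)) = Add(-4, Mul(Add(2, Mul(-1, Mul(3, Pow(10, Rational(1, 2))))), 6)) = Add(-4, Mul(Add(2, Mul(-3, Pow(10, Rational(1, 2)))), 6)) = Add(-4, Add(12, Mul(-18, Pow(10, Rational(1, 2))))) = Add(8, Mul(-18, Pow(10, Rational(1, 2))))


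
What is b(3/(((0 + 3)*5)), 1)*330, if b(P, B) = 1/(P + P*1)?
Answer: 825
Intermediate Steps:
b(P, B) = 1/(2*P) (b(P, B) = 1/(P + P) = 1/(2*P))
b(3/(((0 + 3)*5)), 1)*330 = (1/(2*((3/(((0 + 3)*5))))))*330 = (1/(2*((3/((3*5))))))*330 = (1/(2*((3/15))))*330 = (1/(2*((3*(1/15)))))*330 = (1/(2*(⅕)))*330 = ((½)*5)*330 = (5/2)*330 = 825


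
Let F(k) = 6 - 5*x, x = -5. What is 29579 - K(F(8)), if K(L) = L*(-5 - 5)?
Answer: 29889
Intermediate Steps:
F(k) = 31 (F(k) = 6 - 5*(-5) = 6 + 25 = 31)
K(L) = -10*L (K(L) = L*(-10) = -10*L)
29579 - K(F(8)) = 29579 - (-10)*31 = 29579 - 1*(-310) = 29579 + 310 = 29889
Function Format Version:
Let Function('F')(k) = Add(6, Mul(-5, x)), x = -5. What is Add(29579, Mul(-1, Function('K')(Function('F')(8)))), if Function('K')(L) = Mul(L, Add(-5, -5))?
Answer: 29889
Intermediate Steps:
Function('F')(k) = 31 (Function('F')(k) = Add(6, Mul(-5, -5)) = Add(6, 25) = 31)
Function('K')(L) = Mul(-10, L) (Function('K')(L) = Mul(L, -10) = Mul(-10, L))
Add(29579, Mul(-1, Function('K')(Function('F')(8)))) = Add(29579, Mul(-1, Mul(-10, 31))) = Add(29579, Mul(-1, -310)) = Add(29579, 310) = 29889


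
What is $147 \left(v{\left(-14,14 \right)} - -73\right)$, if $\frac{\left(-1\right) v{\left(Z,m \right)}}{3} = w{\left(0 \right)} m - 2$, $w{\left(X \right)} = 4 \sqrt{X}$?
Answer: $11613$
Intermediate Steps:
$v{\left(Z,m \right)} = 6$ ($v{\left(Z,m \right)} = - 3 \left(4 \sqrt{0} m - 2\right) = - 3 \left(4 \cdot 0 m - 2\right) = - 3 \left(0 m - 2\right) = - 3 \left(0 - 2\right) = \left(-3\right) \left(-2\right) = 6$)
$147 \left(v{\left(-14,14 \right)} - -73\right) = 147 \left(6 - -73\right) = 147 \left(6 + 73\right) = 147 \cdot 79 = 11613$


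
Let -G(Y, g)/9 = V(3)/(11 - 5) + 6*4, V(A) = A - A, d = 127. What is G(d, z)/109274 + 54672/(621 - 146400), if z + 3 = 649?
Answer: -1000952732/2654975741 ≈ -0.37701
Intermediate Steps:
z = 646 (z = -3 + 649 = 646)
V(A) = 0
G(Y, g) = -216 (G(Y, g) = -9*(0/(11 - 5) + 6*4) = -9*(0/6 + 24) = -9*(0*(⅙) + 24) = -9*(0 + 24) = -9*24 = -216)
G(d, z)/109274 + 54672/(621 - 146400) = -216/109274 + 54672/(621 - 146400) = -216*1/109274 + 54672/(-145779) = -108/54637 + 54672*(-1/145779) = -108/54637 - 18224/48593 = -1000952732/2654975741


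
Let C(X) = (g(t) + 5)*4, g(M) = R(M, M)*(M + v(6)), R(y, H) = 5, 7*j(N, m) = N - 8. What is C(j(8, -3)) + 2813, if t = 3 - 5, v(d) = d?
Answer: 2913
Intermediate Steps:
j(N, m) = -8/7 + N/7 (j(N, m) = (N - 8)/7 = (-8 + N)/7 = -8/7 + N/7)
t = -2
g(M) = 30 + 5*M (g(M) = 5*(M + 6) = 5*(6 + M) = 30 + 5*M)
C(X) = 100 (C(X) = ((30 + 5*(-2)) + 5)*4 = ((30 - 10) + 5)*4 = (20 + 5)*4 = 25*4 = 100)
C(j(8, -3)) + 2813 = 100 + 2813 = 2913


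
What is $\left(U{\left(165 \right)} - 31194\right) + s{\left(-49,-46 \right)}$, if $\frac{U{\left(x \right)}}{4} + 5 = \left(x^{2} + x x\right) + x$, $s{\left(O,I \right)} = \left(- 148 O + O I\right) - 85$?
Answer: $196667$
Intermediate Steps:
$s{\left(O,I \right)} = -85 - 148 O + I O$ ($s{\left(O,I \right)} = \left(- 148 O + I O\right) - 85 = -85 - 148 O + I O$)
$U{\left(x \right)} = -20 + 4 x + 8 x^{2}$ ($U{\left(x \right)} = -20 + 4 \left(\left(x^{2} + x x\right) + x\right) = -20 + 4 \left(\left(x^{2} + x^{2}\right) + x\right) = -20 + 4 \left(2 x^{2} + x\right) = -20 + 4 \left(x + 2 x^{2}\right) = -20 + \left(4 x + 8 x^{2}\right) = -20 + 4 x + 8 x^{2}$)
$\left(U{\left(165 \right)} - 31194\right) + s{\left(-49,-46 \right)} = \left(\left(-20 + 4 \cdot 165 + 8 \cdot 165^{2}\right) - 31194\right) - -9421 = \left(\left(-20 + 660 + 8 \cdot 27225\right) - 31194\right) + \left(-85 + 7252 + 2254\right) = \left(\left(-20 + 660 + 217800\right) - 31194\right) + 9421 = \left(218440 - 31194\right) + 9421 = 187246 + 9421 = 196667$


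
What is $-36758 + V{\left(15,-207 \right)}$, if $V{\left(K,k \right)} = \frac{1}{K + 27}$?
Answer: $- \frac{1543835}{42} \approx -36758.0$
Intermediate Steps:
$V{\left(K,k \right)} = \frac{1}{27 + K}$
$-36758 + V{\left(15,-207 \right)} = -36758 + \frac{1}{27 + 15} = -36758 + \frac{1}{42} = - \frac{1543835}{42}$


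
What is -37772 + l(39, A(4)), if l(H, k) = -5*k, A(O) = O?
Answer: -37792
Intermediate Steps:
-37772 + l(39, A(4)) = -37772 - 5*4 = -37772 - 20 = -37792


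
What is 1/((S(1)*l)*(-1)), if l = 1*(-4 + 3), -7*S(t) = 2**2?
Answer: -7/4 ≈ -1.7500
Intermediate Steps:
S(t) = -4/7 (S(t) = -1/7*2**2 = -1/7*4 = -4/7)
l = -1 (l = 1*(-1) = -1)
1/((S(1)*l)*(-1)) = 1/(-4/7*(-1)*(-1)) = 1/((4/7)*(-1)) = 1/(-4/7) = -7/4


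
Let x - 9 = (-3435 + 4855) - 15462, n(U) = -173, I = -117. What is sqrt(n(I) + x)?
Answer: I*sqrt(14206) ≈ 119.19*I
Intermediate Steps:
x = -14033 (x = 9 + ((-3435 + 4855) - 15462) = 9 + (1420 - 15462) = 9 - 14042 = -14033)
sqrt(n(I) + x) = sqrt(-173 - 14033) = sqrt(-14206) = I*sqrt(14206)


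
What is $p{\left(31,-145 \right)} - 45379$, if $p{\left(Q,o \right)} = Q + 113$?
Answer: $-45235$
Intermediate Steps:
$p{\left(Q,o \right)} = 113 + Q$
$p{\left(31,-145 \right)} - 45379 = \left(113 + 31\right) - 45379 = 144 - 45379 = -45235$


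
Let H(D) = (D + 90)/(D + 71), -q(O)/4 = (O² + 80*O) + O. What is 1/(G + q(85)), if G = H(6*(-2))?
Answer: -59/3329882 ≈ -1.7718e-5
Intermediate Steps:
q(O) = -324*O - 4*O² (q(O) = -4*((O² + 80*O) + O) = -4*(O² + 81*O) = -324*O - 4*O²)
H(D) = (90 + D)/(71 + D)
G = 78/59 (G = (90 + 6*(-2))/(71 + 6*(-2)) = (90 - 12)/(71 - 12) = 78/59 ≈ 1.3220)
1/(G + q(85)) = 1/(78/59 - 4*85*(81 + 85)) = 1/(78/59 - 4*85*166) = 1/(78/59 - 56440) = 1/(-3329882/59) = -59/3329882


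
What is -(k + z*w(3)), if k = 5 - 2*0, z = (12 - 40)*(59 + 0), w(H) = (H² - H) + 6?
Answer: 19819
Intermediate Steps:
w(H) = 6 + H² - H
z = -1652 (z = -28*59 = -1652)
k = 5 (k = 5 + 0 = 5)
-(k + z*w(3)) = -(5 - 1652*(6 + 3² - 1*3)) = -(5 - 1652*(6 + 9 - 3)) = -(5 - 1652*12) = -(5 - 19824) = -1*(-19819) = 19819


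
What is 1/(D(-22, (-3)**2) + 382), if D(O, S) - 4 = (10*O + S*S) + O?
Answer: 1/225 ≈ 0.0044444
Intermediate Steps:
D(O, S) = 4 + S**2 + 11*O (D(O, S) = 4 + ((10*O + S*S) + O) = 4 + ((10*O + S**2) + O) = 4 + ((S**2 + 10*O) + O) = 4 + (S**2 + 11*O) = 4 + S**2 + 11*O)
1/(D(-22, (-3)**2) + 382) = 1/((4 + ((-3)**2)**2 + 11*(-22)) + 382) = 1/((4 + 9**2 - 242) + 382) = 1/((4 + 81 - 242) + 382) = 1/(-157 + 382) = 1/225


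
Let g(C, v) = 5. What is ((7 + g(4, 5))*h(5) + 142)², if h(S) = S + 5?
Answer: 68644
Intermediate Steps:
h(S) = 5 + S
((7 + g(4, 5))*h(5) + 142)² = ((7 + 5)*(5 + 5) + 142)² = (12*10 + 142)² = (120 + 142)² = 262² = 68644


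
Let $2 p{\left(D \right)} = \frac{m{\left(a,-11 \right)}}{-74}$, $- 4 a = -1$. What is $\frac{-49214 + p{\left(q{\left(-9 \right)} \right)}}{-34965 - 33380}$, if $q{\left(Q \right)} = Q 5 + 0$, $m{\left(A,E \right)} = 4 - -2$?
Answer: $\frac{3641839}{5057530} \approx 0.72008$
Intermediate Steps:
$a = \frac{1}{4}$ ($a = \left(- \frac{1}{4}\right) \left(-1\right) = \frac{1}{4} \approx 0.25$)
$m{\left(A,E \right)} = 6$ ($m{\left(A,E \right)} = 4 + 2 = 6$)
$q{\left(Q \right)} = 5 Q$ ($q{\left(Q \right)} = 5 Q + 0 = 5 Q$)
$p{\left(D \right)} = - \frac{3}{74}$ ($p{\left(D \right)} = \frac{6 \frac{1}{-74}}{2} = \frac{6 \left(- \frac{1}{74}\right)}{2} = \frac{1}{2} \left(- \frac{3}{37}\right) = - \frac{3}{74}$)
$\frac{-49214 + p{\left(q{\left(-9 \right)} \right)}}{-34965 - 33380} = \frac{-49214 - \frac{3}{74}}{-34965 - 33380} = - \frac{3641839}{74 \left(-68345\right)} = \left(- \frac{3641839}{74}\right) \left(- \frac{1}{68345}\right) = \frac{3641839}{5057530}$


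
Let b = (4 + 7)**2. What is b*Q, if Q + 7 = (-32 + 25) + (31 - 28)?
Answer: -1331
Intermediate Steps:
Q = -11 (Q = -7 + ((-32 + 25) + (31 - 28)) = -7 + (-7 + 3) = -7 - 4 = -11)
b = 121 (b = 11**2 = 121)
b*Q = 121*(-11) = -1331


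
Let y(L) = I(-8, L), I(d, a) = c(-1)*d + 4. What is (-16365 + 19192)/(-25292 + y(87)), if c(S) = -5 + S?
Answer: -2827/25240 ≈ -0.11200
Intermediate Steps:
I(d, a) = 4 - 6*d (I(d, a) = (-5 - 1)*d + 4 = -6*d + 4 = 4 - 6*d)
y(L) = 52 (y(L) = 4 - 6*(-8) = 4 + 48 = 52)
(-16365 + 19192)/(-25292 + y(87)) = (-16365 + 19192)/(-25292 + 52) = 2827/(-25240) = 2827*(-1/25240) = -2827/25240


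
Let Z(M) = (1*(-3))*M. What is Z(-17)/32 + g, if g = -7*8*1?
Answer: -1741/32 ≈ -54.406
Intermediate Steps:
Z(M) = -3*M
g = -56 (g = -56*1 = -56)
Z(-17)/32 + g = -3*(-17)/32 - 56 = 51*(1/32) - 56 = 51/32 - 56 = -1741/32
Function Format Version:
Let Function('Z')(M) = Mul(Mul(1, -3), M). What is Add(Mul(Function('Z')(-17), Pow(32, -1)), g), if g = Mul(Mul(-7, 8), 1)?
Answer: Rational(-1741, 32) ≈ -54.406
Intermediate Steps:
Function('Z')(M) = Mul(-3, M)
g = -56 (g = Mul(-56, 1) = -56)
Add(Mul(Function('Z')(-17), Pow(32, -1)), g) = Add(Mul(Mul(-3, -17), Pow(32, -1)), -56) = Add(Mul(51, Rational(1, 32)), -56) = Add(Rational(51, 32), -56) = Rational(-1741, 32)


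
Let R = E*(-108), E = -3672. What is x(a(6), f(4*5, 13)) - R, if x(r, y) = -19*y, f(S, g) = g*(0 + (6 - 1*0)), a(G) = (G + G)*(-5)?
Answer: -398058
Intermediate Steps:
a(G) = -10*G (a(G) = (2*G)*(-5) = -10*G)
f(S, g) = 6*g (f(S, g) = g*(0 + (6 + 0)) = g*(0 + 6) = g*6 = 6*g)
R = 396576 (R = -3672*(-108) = 396576)
x(a(6), f(4*5, 13)) - R = -114*13 - 1*396576 = -19*78 - 396576 = -1482 - 396576 = -398058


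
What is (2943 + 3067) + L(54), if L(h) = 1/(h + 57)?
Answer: 667111/111 ≈ 6010.0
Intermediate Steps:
L(h) = 1/(57 + h)
(2943 + 3067) + L(54) = (2943 + 3067) + 1/(57 + 54) = 6010 + 1/111 = 667111/111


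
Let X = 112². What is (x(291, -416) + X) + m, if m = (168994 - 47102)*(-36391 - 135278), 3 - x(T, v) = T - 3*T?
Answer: -20925064619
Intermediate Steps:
X = 12544
x(T, v) = 3 + 2*T (x(T, v) = 3 - (T - 3*T) = 3 - (-2)*T = 3 + 2*T)
m = -20925077748 (m = 121892*(-171669) = -20925077748)
(x(291, -416) + X) + m = ((3 + 2*291) + 12544) - 20925077748 = ((3 + 582) + 12544) - 20925077748 = (585 + 12544) - 20925077748 = 13129 - 20925077748 = -20925064619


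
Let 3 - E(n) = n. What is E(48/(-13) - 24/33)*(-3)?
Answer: -3183/143 ≈ -22.259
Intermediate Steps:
E(n) = 3 - n
E(48/(-13) - 24/33)*(-3) = (3 - (48/(-13) - 24/33))*(-3) = (3 - (48*(-1/13) - 24*1/33))*(-3) = (3 - (-48/13 - 8/11))*(-3) = (3 - 1*(-632/143))*(-3) = (3 + 632/143)*(-3) = (1061/143)*(-3) = -3183/143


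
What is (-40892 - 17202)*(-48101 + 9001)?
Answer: 2271475400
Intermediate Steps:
(-40892 - 17202)*(-48101 + 9001) = -58094*(-39100) = 2271475400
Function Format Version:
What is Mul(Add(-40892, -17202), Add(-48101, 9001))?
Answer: 2271475400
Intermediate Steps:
Mul(Add(-40892, -17202), Add(-48101, 9001)) = Mul(-58094, -39100) = 2271475400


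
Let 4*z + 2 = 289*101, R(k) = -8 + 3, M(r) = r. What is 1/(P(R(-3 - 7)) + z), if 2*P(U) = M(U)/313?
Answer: 1252/9135521 ≈ 0.00013705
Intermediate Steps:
R(k) = -5
P(U) = U/626 (P(U) = (U/313)/2 = U/626)
z = 29187/4 (z = -½ + (289*101)/4 = -½ + (¼)*29189 = -½ + 29189/4 = 29187/4 ≈ 7296.8)
1/(P(R(-3 - 7)) + z) = 1/((1/626)*(-5) + 29187/4) = 1/(-5/626 + 29187/4) = 1/(9135521/1252) = 1252/9135521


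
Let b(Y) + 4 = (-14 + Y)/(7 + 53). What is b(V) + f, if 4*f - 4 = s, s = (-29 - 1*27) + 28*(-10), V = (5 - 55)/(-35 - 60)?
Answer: -24859/285 ≈ -87.225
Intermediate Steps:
V = 10/19 (V = -50/(-95) = -50*(-1/95) = 10/19 ≈ 0.52632)
s = -336 (s = (-29 - 27) - 280 = -56 - 280 = -336)
b(Y) = -127/30 + Y/60 (b(Y) = -4 + (-14 + Y)/(7 + 53) = -4 + (-14 + Y)/60 = -4 + (-14 + Y)*(1/60) = -4 + (-7/30 + Y/60) = -127/30 + Y/60)
f = -83 (f = 1 + (1/4)*(-336) = 1 - 84 = -83)
b(V) + f = (-127/30 + (1/60)*(10/19)) - 83 = (-127/30 + 1/114) - 83 = -1204/285 - 83 = -24859/285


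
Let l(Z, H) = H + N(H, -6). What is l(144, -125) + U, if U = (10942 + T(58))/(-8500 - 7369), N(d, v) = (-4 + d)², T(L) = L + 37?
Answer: 262081367/15869 ≈ 16515.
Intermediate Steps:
T(L) = 37 + L
l(Z, H) = H + (-4 + H)²
U = -11037/15869 (U = (10942 + (37 + 58))/(-8500 - 7369) = (10942 + 95)/(-15869) = 11037*(-1/15869) = -11037/15869 ≈ -0.69551)
l(144, -125) + U = (-125 + (-4 - 125)²) - 11037/15869 = (-125 + (-129)²) - 11037/15869 = (-125 + 16641) - 11037/15869 = 16516 - 11037/15869 = 262081367/15869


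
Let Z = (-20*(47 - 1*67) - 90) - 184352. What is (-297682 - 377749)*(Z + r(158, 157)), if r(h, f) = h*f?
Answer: 107552930716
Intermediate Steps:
r(h, f) = f*h
Z = -184042 (Z = (-20*(47 - 67) - 90) - 184352 = (-20*(-20) - 90) - 184352 = (400 - 90) - 184352 = 310 - 184352 = -184042)
(-297682 - 377749)*(Z + r(158, 157)) = (-297682 - 377749)*(-184042 + 157*158) = -675431*(-184042 + 24806) = -675431*(-159236) = 107552930716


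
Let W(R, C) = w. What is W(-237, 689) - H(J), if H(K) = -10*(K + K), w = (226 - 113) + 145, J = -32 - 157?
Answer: -3522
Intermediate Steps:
J = -189
w = 258 (w = 113 + 145 = 258)
W(R, C) = 258
H(K) = -20*K
W(-237, 689) - H(J) = 258 - (-20)*(-189) = 258 - 1*3780 = 258 - 3780 = -3522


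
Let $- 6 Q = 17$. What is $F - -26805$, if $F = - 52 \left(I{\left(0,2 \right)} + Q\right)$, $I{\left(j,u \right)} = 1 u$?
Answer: $\frac{80545}{3} \approx 26848.0$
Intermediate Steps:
$Q = - \frac{17}{6}$ ($Q = \left(- \frac{1}{6}\right) 17 = - \frac{17}{6} \approx -2.8333$)
$I{\left(j,u \right)} = u$
$F = \frac{130}{3}$ ($F = - 52 \left(2 - \frac{17}{6}\right) = \left(-52\right) \left(- \frac{5}{6}\right) = \frac{130}{3} \approx 43.333$)
$F - -26805 = \frac{130}{3} - -26805 = \frac{130}{3} + 26805 = \frac{80545}{3}$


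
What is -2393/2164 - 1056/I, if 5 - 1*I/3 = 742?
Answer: -91083/144988 ≈ -0.62821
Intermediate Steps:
I = -2211 (I = 15 - 3*742 = 15 - 2226 = -2211)
-2393/2164 - 1056/I = -2393/2164 - 1056/(-2211) = -2393*1/2164 - 1056*(-1/2211) = -2393/2164 + 32/67 = -91083/144988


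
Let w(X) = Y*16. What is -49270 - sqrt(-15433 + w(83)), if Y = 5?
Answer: -49270 - I*sqrt(15353) ≈ -49270.0 - 123.91*I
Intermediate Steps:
w(X) = 80 (w(X) = 5*16 = 80)
-49270 - sqrt(-15433 + w(83)) = -49270 - sqrt(-15433 + 80) = -49270 - sqrt(-15353) = -49270 - I*sqrt(15353)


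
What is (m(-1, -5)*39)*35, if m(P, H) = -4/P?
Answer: 5460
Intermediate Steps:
(m(-1, -5)*39)*35 = (-4/(-1)*39)*35 = (-4*(-1)*39)*35 = (4*39)*35 = 156*35 = 5460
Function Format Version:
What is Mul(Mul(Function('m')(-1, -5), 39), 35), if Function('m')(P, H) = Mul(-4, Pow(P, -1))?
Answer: 5460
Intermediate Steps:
Mul(Mul(Function('m')(-1, -5), 39), 35) = Mul(Mul(Mul(-4, Pow(-1, -1)), 39), 35) = Mul(Mul(Mul(-4, -1), 39), 35) = Mul(Mul(4, 39), 35) = Mul(156, 35) = 5460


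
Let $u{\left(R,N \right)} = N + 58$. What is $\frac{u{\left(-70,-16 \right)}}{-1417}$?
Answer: $- \frac{42}{1417} \approx -0.02964$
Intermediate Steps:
$u{\left(R,N \right)} = 58 + N$
$\frac{u{\left(-70,-16 \right)}}{-1417} = \frac{58 - 16}{-1417} = 42 \left(- \frac{1}{1417}\right) = - \frac{42}{1417}$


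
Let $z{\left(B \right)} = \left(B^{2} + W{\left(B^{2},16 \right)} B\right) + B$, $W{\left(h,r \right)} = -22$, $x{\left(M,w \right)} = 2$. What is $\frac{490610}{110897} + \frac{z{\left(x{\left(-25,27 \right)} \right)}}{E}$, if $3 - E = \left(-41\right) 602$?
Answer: $\frac{12106493764}{2737492445} \approx 4.4225$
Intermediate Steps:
$E = 24685$ ($E = 3 - \left(-41\right) 602 = 3 - -24682 = 3 + 24682 = 24685$)
$z{\left(B \right)} = B^{2} - 21 B$ ($z{\left(B \right)} = \left(B^{2} - 22 B\right) + B = B^{2} - 21 B$)
$\frac{490610}{110897} + \frac{z{\left(x{\left(-25,27 \right)} \right)}}{E} = \frac{490610}{110897} + \frac{2 \left(-21 + 2\right)}{24685} = 490610 \cdot \frac{1}{110897} + 2 \left(-19\right) \frac{1}{24685} = \frac{490610}{110897} - \frac{38}{24685} = \frac{12106493764}{2737492445}$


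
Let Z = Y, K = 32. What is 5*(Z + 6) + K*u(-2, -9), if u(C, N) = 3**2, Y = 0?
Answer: 318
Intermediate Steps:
u(C, N) = 9
Z = 0
5*(Z + 6) + K*u(-2, -9) = 5*(0 + 6) + 32*9 = 5*6 + 288 = 30 + 288 = 318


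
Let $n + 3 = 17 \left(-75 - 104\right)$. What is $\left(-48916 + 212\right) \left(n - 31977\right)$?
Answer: $1705760192$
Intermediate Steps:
$n = -3046$ ($n = -3 + 17 \left(-75 - 104\right) = -3 + 17 \left(-179\right) = -3 - 3043 = -3046$)
$\left(-48916 + 212\right) \left(n - 31977\right) = \left(-48916 + 212\right) \left(-3046 - 31977\right) = \left(-48704\right) \left(-35023\right) = 1705760192$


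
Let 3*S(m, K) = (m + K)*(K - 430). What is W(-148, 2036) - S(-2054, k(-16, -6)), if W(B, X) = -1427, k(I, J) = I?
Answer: -309167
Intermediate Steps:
S(m, K) = (-430 + K)*(K + m)/3 (S(m, K) = ((m + K)*(K - 430))/3 = ((K + m)*(-430 + K))/3 = ((-430 + K)*(K + m))/3 = (-430 + K)*(K + m)/3)
W(-148, 2036) - S(-2054, k(-16, -6)) = -1427 - (-430/3*(-16) - 430/3*(-2054) + (1/3)*(-16)**2 + (1/3)*(-16)*(-2054)) = -1427 - (6880/3 + 883220/3 + (1/3)*256 + 32864/3) = -1427 - (6880/3 + 883220/3 + 256/3 + 32864/3) = -1427 - 1*307740 = -1427 - 307740 = -309167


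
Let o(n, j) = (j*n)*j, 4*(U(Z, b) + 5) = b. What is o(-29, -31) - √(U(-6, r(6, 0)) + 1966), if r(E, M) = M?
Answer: -27869 - √1961 ≈ -27913.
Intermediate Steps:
U(Z, b) = -5 + b/4
o(n, j) = n*j²
o(-29, -31) - √(U(-6, r(6, 0)) + 1966) = -29*(-31)² - √((-5 + (¼)*0) + 1966) = -29*961 - √((-5 + 0) + 1966) = -27869 - √(-5 + 1966) = -27869 - √1961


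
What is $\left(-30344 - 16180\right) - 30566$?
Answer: $-77090$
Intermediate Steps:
$\left(-30344 - 16180\right) - 30566 = -46524 - 30566 = -77090$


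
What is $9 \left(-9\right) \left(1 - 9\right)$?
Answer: $648$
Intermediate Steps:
$9 \left(-9\right) \left(1 - 9\right) = - 81 \left(1 - 9\right) = \left(-81\right) \left(-8\right) = 648$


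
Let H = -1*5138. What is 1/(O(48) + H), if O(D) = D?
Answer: -1/5090 ≈ -0.00019646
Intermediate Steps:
H = -5138
1/(O(48) + H) = 1/(48 - 5138) = 1/(-5090) = -1/5090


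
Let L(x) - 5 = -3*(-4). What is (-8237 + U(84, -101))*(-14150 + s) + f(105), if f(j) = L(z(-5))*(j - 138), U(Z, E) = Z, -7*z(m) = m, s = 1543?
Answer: 102784310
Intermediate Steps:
z(m) = -m/7
L(x) = 17 (L(x) = 5 - 3*(-4) = 5 + 12 = 17)
f(j) = -2346 + 17*j (f(j) = 17*(j - 138) = 17*(-138 + j) = -2346 + 17*j)
(-8237 + U(84, -101))*(-14150 + s) + f(105) = (-8237 + 84)*(-14150 + 1543) + (-2346 + 17*105) = -8153*(-12607) + (-2346 + 1785) = 102784871 - 561 = 102784310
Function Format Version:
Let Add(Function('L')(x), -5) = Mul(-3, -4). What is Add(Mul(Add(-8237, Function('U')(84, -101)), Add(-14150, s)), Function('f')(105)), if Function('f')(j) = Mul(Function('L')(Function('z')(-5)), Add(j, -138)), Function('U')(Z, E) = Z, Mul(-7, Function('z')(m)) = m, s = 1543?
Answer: 102784310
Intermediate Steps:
Function('z')(m) = Mul(Rational(-1, 7), m)
Function('L')(x) = 17 (Function('L')(x) = Add(5, Mul(-3, -4)) = Add(5, 12) = 17)
Function('f')(j) = Add(-2346, Mul(17, j)) (Function('f')(j) = Mul(17, Add(j, -138)) = Mul(17, Add(-138, j)) = Add(-2346, Mul(17, j)))
Add(Mul(Add(-8237, Function('U')(84, -101)), Add(-14150, s)), Function('f')(105)) = Add(Mul(Add(-8237, 84), Add(-14150, 1543)), Add(-2346, Mul(17, 105))) = Add(Mul(-8153, -12607), Add(-2346, 1785)) = Add(102784871, -561) = 102784310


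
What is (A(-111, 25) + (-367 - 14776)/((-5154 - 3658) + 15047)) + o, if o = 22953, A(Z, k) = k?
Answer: 143252687/6235 ≈ 22976.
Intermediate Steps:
(A(-111, 25) + (-367 - 14776)/((-5154 - 3658) + 15047)) + o = (25 + (-367 - 14776)/((-5154 - 3658) + 15047)) + 22953 = (25 - 15143/(-8812 + 15047)) + 22953 = (25 - 15143/6235) + 22953 = 140732/6235 + 22953 = 143252687/6235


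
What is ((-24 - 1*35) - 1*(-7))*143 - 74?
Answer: -7510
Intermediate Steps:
((-24 - 1*35) - 1*(-7))*143 - 74 = ((-24 - 35) + 7)*143 - 74 = (-59 + 7)*143 - 74 = -52*143 - 74 = -7436 - 74 = -7510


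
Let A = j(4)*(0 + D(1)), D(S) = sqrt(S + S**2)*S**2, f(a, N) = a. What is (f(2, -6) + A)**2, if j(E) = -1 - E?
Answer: 54 - 20*sqrt(2) ≈ 25.716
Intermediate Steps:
D(S) = S**2*sqrt(S + S**2)
A = -5*sqrt(2) (A = (-1 - 1*4)*(0 + 1**2*sqrt(1*(1 + 1))) = (-1 - 4)*(0 + 1*sqrt(1*2)) = -5*(0 + 1*sqrt(2)) = -5*(0 + sqrt(2)) = -5*sqrt(2) ≈ -7.0711)
(f(2, -6) + A)**2 = (2 - 5*sqrt(2))**2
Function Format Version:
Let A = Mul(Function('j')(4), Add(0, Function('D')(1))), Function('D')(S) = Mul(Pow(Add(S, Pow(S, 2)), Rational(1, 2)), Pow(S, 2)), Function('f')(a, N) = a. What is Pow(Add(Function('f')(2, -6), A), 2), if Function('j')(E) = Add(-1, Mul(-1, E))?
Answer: Add(54, Mul(-20, Pow(2, Rational(1, 2)))) ≈ 25.716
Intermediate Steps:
Function('D')(S) = Mul(Pow(S, 2), Pow(Add(S, Pow(S, 2)), Rational(1, 2)))
A = Mul(-5, Pow(2, Rational(1, 2))) (A = Mul(Add(-1, Mul(-1, 4)), Add(0, Mul(Pow(1, 2), Pow(Mul(1, Add(1, 1)), Rational(1, 2))))) = Mul(Add(-1, -4), Add(0, Mul(1, Pow(Mul(1, 2), Rational(1, 2))))) = Mul(-5, Add(0, Mul(1, Pow(2, Rational(1, 2))))) = Mul(-5, Add(0, Pow(2, Rational(1, 2)))) = Mul(-5, Pow(2, Rational(1, 2))) ≈ -7.0711)
Pow(Add(Function('f')(2, -6), A), 2) = Pow(Add(2, Mul(-5, Pow(2, Rational(1, 2)))), 2)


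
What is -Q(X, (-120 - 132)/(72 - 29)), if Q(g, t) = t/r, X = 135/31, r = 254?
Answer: 126/5461 ≈ 0.023073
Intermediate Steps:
X = 135/31 (X = 135*(1/31) = 135/31 ≈ 4.3548)
Q(g, t) = t/254
-Q(X, (-120 - 132)/(72 - 29)) = -(-120 - 132)/(72 - 29)/254 = -(-252/43)/254 = -(-252*1/43)/254 = -(-252)/(254*43) = -1*(-126/5461) = 126/5461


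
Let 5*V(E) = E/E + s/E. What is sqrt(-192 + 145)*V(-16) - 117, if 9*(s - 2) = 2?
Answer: -117 + 31*I*sqrt(47)/180 ≈ -117.0 + 1.1807*I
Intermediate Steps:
s = 20/9 (s = 2 + (1/9)*2 = 2 + 2/9 = 20/9 ≈ 2.2222)
V(E) = 1/5 + 4/(9*E) (V(E) = (E/E + 20/(9*E))/5 = (1 + 20/(9*E))/5 = 1/5 + 4/(9*E))
sqrt(-192 + 145)*V(-16) - 117 = sqrt(-192 + 145)*((1/45)*(20 + 9*(-16))/(-16)) - 117 = sqrt(-47)*((1/45)*(-1/16)*(20 - 144)) - 117 = (I*sqrt(47))*((1/45)*(-1/16)*(-124)) - 117 = (I*sqrt(47))*(31/180) - 117 = 31*I*sqrt(47)/180 - 117 = -117 + 31*I*sqrt(47)/180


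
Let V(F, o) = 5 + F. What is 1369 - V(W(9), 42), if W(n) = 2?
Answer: 1362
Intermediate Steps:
1369 - V(W(9), 42) = 1369 - (5 + 2) = 1369 - 1*7 = 1369 - 7 = 1362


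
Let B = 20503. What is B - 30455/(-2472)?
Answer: 50713871/2472 ≈ 20515.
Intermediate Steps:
B - 30455/(-2472) = 20503 - 30455/(-2472) = 20503 - 30455*(-1/2472) = 20503 + 30455/2472 = 50713871/2472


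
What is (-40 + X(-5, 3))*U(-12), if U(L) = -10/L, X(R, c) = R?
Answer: -75/2 ≈ -37.500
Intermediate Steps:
(-40 + X(-5, 3))*U(-12) = (-40 - 5)*(-10/(-12)) = -(-450)*(-1)/12 = -45*⅚ = -75/2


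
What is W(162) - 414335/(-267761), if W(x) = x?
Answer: 91423/559 ≈ 163.55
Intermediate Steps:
W(162) - 414335/(-267761) = 162 - 414335/(-267761) = 162 - 414335*(-1)/267761 = 162 - 1*(-865/559) = 162 + 865/559 = 91423/559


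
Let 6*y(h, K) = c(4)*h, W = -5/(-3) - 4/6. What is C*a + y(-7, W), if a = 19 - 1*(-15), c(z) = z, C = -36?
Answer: -3686/3 ≈ -1228.7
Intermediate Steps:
W = 1 (W = -5*(-⅓) - 4*⅙ = 5/3 - ⅔ = 1)
a = 34 (a = 19 + 15 = 34)
y(h, K) = 2*h/3 (y(h, K) = (4*h)/6 = 2*h/3)
C*a + y(-7, W) = -36*34 + (⅔)*(-7) = -1224 - 14/3 = -3686/3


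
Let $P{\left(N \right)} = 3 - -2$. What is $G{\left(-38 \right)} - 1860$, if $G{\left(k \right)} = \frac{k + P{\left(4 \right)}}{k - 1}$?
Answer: $- \frac{24169}{13} \approx -1859.2$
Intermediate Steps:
$P{\left(N \right)} = 5$ ($P{\left(N \right)} = 3 + 2 = 5$)
$G{\left(k \right)} = \frac{5 + k}{-1 + k}$ ($G{\left(k \right)} = \frac{k + 5}{k - 1} = \frac{5 + k}{-1 + k}$)
$G{\left(-38 \right)} - 1860 = \frac{5 - 38}{-1 - 38} - 1860 = \frac{1}{-39} \left(-33\right) - 1860 = \left(- \frac{1}{39}\right) \left(-33\right) - 1860 = \frac{11}{13} - 1860 = - \frac{24169}{13}$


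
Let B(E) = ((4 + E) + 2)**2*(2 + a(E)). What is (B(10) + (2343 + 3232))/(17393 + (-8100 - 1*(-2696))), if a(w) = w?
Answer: 8647/11989 ≈ 0.72124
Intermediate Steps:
B(E) = (6 + E)**2*(2 + E) (B(E) = ((4 + E) + 2)**2*(2 + E) = (6 + E)**2*(2 + E))
(B(10) + (2343 + 3232))/(17393 + (-8100 - 1*(-2696))) = ((6 + 10)**2*(2 + 10) + (2343 + 3232))/(17393 + (-8100 - 1*(-2696))) = (16**2*12 + 5575)/(17393 + (-8100 + 2696)) = (256*12 + 5575)/(17393 - 5404) = (3072 + 5575)/11989 = 8647*(1/11989) = 8647/11989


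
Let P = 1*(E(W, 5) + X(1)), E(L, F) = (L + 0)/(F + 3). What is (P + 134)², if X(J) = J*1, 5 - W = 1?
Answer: 73441/4 ≈ 18360.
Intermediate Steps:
W = 4 (W = 5 - 1*1 = 5 - 1 = 4)
E(L, F) = L/(3 + F)
X(J) = J
P = 3/2 (P = 1*(4/(3 + 5) + 1) = 1*(4/8 + 1) = 1*(4*(⅛) + 1) = 1*(½ + 1) = 1*(3/2) = 3/2 ≈ 1.5000)
(P + 134)² = (3/2 + 134)² = (271/2)² = 73441/4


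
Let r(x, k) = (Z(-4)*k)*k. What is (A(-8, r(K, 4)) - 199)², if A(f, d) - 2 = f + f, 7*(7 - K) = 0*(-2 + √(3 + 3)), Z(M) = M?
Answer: 45369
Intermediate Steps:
K = 7 (K = 7 - 0*(-2 + √(3 + 3)) = 7 - 0*(-2 + √6) = 7 - ⅐*0 = 7 + 0 = 7)
r(x, k) = -4*k² (r(x, k) = (-4*k)*k = -4*k²)
A(f, d) = 2 + 2*f (A(f, d) = 2 + (f + f) = 2 + 2*f)
(A(-8, r(K, 4)) - 199)² = ((2 + 2*(-8)) - 199)² = ((2 - 16) - 199)² = (-14 - 199)² = (-213)² = 45369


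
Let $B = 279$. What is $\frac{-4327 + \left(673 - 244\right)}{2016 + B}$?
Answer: $- \frac{3898}{2295} \approx -1.6985$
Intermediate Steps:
$\frac{-4327 + \left(673 - 244\right)}{2016 + B} = \frac{-4327 + \left(673 - 244\right)}{2016 + 279} = \frac{-4327 + 429}{2295} = \left(-3898\right) \frac{1}{2295} = - \frac{3898}{2295}$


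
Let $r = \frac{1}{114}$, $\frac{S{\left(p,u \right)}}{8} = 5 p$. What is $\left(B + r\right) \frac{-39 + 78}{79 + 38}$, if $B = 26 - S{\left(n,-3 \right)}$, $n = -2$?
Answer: $\frac{12085}{342} \approx 35.336$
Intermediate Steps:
$S{\left(p,u \right)} = 40 p$ ($S{\left(p,u \right)} = 8 \cdot 5 p = 40 p$)
$r = \frac{1}{114} \approx 0.0087719$
$B = 106$ ($B = 26 - 40 \left(-2\right) = 26 - -80 = 26 + 80 = 106$)
$\left(B + r\right) \frac{-39 + 78}{79 + 38} = \left(106 + \frac{1}{114}\right) \frac{-39 + 78}{79 + 38} = \frac{12085 \cdot \frac{39}{117}}{114} = \frac{12085 \cdot 39 \cdot \frac{1}{117}}{114} = \frac{12085}{114} \cdot \frac{1}{3} = \frac{12085}{342}$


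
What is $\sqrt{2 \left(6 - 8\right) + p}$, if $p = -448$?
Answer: $2 i \sqrt{113} \approx 21.26 i$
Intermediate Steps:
$\sqrt{2 \left(6 - 8\right) + p} = \sqrt{2 \left(6 - 8\right) - 448} = \sqrt{2 \left(-2\right) - 448} = \sqrt{-4 - 448} = \sqrt{-452} = 2 i \sqrt{113}$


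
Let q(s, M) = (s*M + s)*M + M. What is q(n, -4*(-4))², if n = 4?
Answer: 1218816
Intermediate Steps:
q(s, M) = M + M*(s + M*s) (q(s, M) = (M*s + s)*M + M = (s + M*s)*M + M = M*(s + M*s) + M = M + M*(s + M*s))
q(n, -4*(-4))² = ((-4*(-4))*(1 + 4 - 4*(-4)*4))² = (16*(1 + 4 + 16*4))² = (16*(1 + 4 + 64))² = (16*69)² = 1104² = 1218816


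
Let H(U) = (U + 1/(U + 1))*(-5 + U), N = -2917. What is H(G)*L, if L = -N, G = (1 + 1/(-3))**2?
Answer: -15906401/1053 ≈ -15106.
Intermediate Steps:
G = 4/9 (G = (1 - 1/3)**2 = (2/3)**2 = 4/9 ≈ 0.44444)
H(U) = (-5 + U)*(U + 1/(1 + U)) (H(U) = (U + 1/(1 + U))*(-5 + U) = (-5 + U)*(U + 1/(1 + U)))
L = 2917 (L = -1*(-2917) = 2917)
H(G)*L = ((-5 + (4/9)**3 - 4*4/9 - 4*(4/9)**2)/(1 + 4/9))*2917 = ((-5 + 64/729 - 16/9 - 4*16/81)/(13/9))*2917 = (9*(-5 + 64/729 - 16/9 - 64/81)/13)*2917 = ((9/13)*(-5453/729))*2917 = -5453/1053*2917 = -15906401/1053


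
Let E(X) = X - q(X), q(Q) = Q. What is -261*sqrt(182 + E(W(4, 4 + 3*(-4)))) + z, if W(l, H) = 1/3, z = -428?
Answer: -428 - 261*sqrt(182) ≈ -3949.1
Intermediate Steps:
W(l, H) = 1/3
E(X) = 0 (E(X) = X - X = 0)
-261*sqrt(182 + E(W(4, 4 + 3*(-4)))) + z = -261*sqrt(182 + 0) - 428 = -261*sqrt(182) - 428 = -428 - 261*sqrt(182)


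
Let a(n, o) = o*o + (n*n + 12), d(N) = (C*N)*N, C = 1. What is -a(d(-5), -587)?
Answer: -345206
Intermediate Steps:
d(N) = N² (d(N) = (1*N)*N = N*N = N²)
a(n, o) = 12 + n² + o² (a(n, o) = o² + (n² + 12) = o² + (12 + n²) = 12 + n² + o²)
-a(d(-5), -587) = -(12 + ((-5)²)² + (-587)²) = -(12 + 25² + 344569) = -(12 + 625 + 344569) = -1*345206 = -345206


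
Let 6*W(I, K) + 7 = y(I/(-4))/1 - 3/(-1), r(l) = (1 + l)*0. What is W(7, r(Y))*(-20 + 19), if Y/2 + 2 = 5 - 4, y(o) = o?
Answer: 23/24 ≈ 0.95833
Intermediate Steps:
Y = -2 (Y = -4 + 2*(5 - 4) = -4 + 2*1 = -4 + 2 = -2)
r(l) = 0
W(I, K) = -⅔ - I/24 (W(I, K) = -7/6 + ((I/(-4))/1 - 3/(-1))/6 = -7/6 + ((I*(-¼))*1 - 3*(-1))/6 = -7/6 + (-I/4*1 + 3)/6 = -7/6 + (-I/4 + 3)/6 = -7/6 + (3 - I/4)/6 = -7/6 + (½ - I/24) = -⅔ - I/24)
W(7, r(Y))*(-20 + 19) = (-⅔ - 1/24*7)*(-20 + 19) = (-⅔ - 7/24)*(-1) = -23/24*(-1) = 23/24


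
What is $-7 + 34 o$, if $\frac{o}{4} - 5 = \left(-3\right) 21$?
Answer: $-7895$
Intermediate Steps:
$o = -232$ ($o = 20 + 4 \left(\left(-3\right) 21\right) = 20 + 4 \left(-63\right) = 20 - 252 = -232$)
$-7 + 34 o = -7 + 34 \left(-232\right) = -7 - 7888 = -7895$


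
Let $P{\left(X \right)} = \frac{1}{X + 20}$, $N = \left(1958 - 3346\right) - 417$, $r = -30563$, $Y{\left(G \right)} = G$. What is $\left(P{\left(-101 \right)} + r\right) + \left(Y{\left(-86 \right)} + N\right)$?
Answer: $- \frac{2628775}{81} \approx -32454.0$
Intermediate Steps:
$N = -1805$ ($N = -1388 - 417 = -1805$)
$P{\left(X \right)} = \frac{1}{20 + X}$
$\left(P{\left(-101 \right)} + r\right) + \left(Y{\left(-86 \right)} + N\right) = \left(\frac{1}{20 - 101} - 30563\right) - 1891 = \left(\frac{1}{-81} - 30563\right) - 1891 = \left(- \frac{1}{81} - 30563\right) - 1891 = - \frac{2475604}{81} - 1891 = - \frac{2628775}{81}$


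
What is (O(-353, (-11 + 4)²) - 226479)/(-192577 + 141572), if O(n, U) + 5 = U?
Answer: 45287/10201 ≈ 4.4395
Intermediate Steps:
O(n, U) = -5 + U
(O(-353, (-11 + 4)²) - 226479)/(-192577 + 141572) = ((-5 + (-11 + 4)²) - 226479)/(-192577 + 141572) = ((-5 + (-7)²) - 226479)/(-51005) = ((-5 + 49) - 226479)*(-1/51005) = (44 - 226479)*(-1/51005) = -226435*(-1/51005) = 45287/10201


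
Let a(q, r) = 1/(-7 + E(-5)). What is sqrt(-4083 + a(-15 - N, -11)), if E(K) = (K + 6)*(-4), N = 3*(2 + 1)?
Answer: I*sqrt(494054)/11 ≈ 63.899*I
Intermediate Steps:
N = 9 (N = 3*3 = 9)
E(K) = -24 - 4*K (E(K) = (6 + K)*(-4) = -24 - 4*K)
a(q, r) = -1/11 (a(q, r) = 1/(-7 + (-24 - 4*(-5))) = 1/(-7 + (-24 + 20)) = 1/(-7 - 4) = 1/(-11) = -1/11)
sqrt(-4083 + a(-15 - N, -11)) = sqrt(-4083 - 1/11) = sqrt(-44914/11) = I*sqrt(494054)/11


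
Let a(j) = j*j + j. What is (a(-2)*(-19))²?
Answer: 1444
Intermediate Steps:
a(j) = j + j² (a(j) = j² + j = j + j²)
(a(-2)*(-19))² = (-2*(1 - 2)*(-19))² = (-2*(-1)*(-19))² = (2*(-19))² = (-38)² = 1444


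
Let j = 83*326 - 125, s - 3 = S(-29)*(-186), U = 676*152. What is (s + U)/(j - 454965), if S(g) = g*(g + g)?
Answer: 210097/428032 ≈ 0.49084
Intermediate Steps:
S(g) = 2*g² (S(g) = g*(2*g) = 2*g²)
U = 102752
s = -312849 (s = 3 + (2*(-29)²)*(-186) = 3 + (2*841)*(-186) = 3 + 1682*(-186) = 3 - 312852 = -312849)
j = 26933 (j = 27058 - 125 = 26933)
(s + U)/(j - 454965) = (-312849 + 102752)/(26933 - 454965) = -210097/(-428032) = -210097*(-1/428032) = 210097/428032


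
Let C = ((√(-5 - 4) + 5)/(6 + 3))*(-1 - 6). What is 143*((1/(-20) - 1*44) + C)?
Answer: -1233947/180 - 1001*I/3 ≈ -6855.3 - 333.67*I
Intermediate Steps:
C = -35/9 - 7*I/3 (C = ((√(-9) + 5)/9)*(-7) = ((3*I + 5)*(⅑))*(-7) = ((5 + 3*I)*(⅑))*(-7) = (5/9 + I/3)*(-7) = -35/9 - 7*I/3 ≈ -3.8889 - 2.3333*I)
143*((1/(-20) - 1*44) + C) = 143*((1/(-20) - 1*44) + (-35/9 - 7*I/3)) = 143*((-1/20 - 44) + (-35/9 - 7*I/3)) = 143*(-881/20 + (-35/9 - 7*I/3)) = 143*(-8629/180 - 7*I/3) = -1233947/180 - 1001*I/3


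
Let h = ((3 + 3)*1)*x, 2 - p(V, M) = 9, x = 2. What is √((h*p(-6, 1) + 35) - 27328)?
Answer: I*√27377 ≈ 165.46*I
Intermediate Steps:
p(V, M) = -7 (p(V, M) = 2 - 1*9 = 2 - 9 = -7)
h = 12 (h = ((3 + 3)*1)*2 = (6*1)*2 = 6*2 = 12)
√((h*p(-6, 1) + 35) - 27328) = √((12*(-7) + 35) - 27328) = √((-84 + 35) - 27328) = √(-49 - 27328) = √(-27377) = I*√27377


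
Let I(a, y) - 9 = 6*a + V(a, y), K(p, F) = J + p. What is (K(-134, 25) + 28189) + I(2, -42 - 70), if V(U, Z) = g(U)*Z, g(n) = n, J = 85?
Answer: 27937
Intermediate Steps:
V(U, Z) = U*Z
K(p, F) = 85 + p
I(a, y) = 9 + 6*a + a*y (I(a, y) = 9 + (6*a + a*y) = 9 + 6*a + a*y)
(K(-134, 25) + 28189) + I(2, -42 - 70) = ((85 - 134) + 28189) + (9 + 6*2 + 2*(-42 - 70)) = (-49 + 28189) + (9 + 12 + 2*(-112)) = 28140 + (9 + 12 - 224) = 28140 - 203 = 27937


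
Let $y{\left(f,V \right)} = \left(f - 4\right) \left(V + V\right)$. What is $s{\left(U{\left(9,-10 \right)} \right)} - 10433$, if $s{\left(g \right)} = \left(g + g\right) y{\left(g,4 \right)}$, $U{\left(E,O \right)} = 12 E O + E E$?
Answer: $16021519$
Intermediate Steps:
$y{\left(f,V \right)} = 2 V \left(-4 + f\right)$ ($y{\left(f,V \right)} = \left(-4 + f\right) 2 V = 2 V \left(-4 + f\right)$)
$U{\left(E,O \right)} = E^{2} + 12 E O$ ($U{\left(E,O \right)} = 12 E O + E^{2} = E^{2} + 12 E O$)
$s{\left(g \right)} = 2 g \left(-32 + 8 g\right)$ ($s{\left(g \right)} = \left(g + g\right) 2 \cdot 4 \left(-4 + g\right) = 2 g \left(-32 + 8 g\right)$)
$s{\left(U{\left(9,-10 \right)} \right)} - 10433 = 16 \cdot 9 \left(9 + 12 \left(-10\right)\right) \left(-4 + 9 \left(9 + 12 \left(-10\right)\right)\right) - 10433 = 16 \cdot 9 \left(9 - 120\right) \left(-4 + 9 \left(9 - 120\right)\right) - 10433 = 16 \cdot 9 \left(-111\right) \left(-4 + 9 \left(-111\right)\right) - 10433 = 16 \left(-999\right) \left(-4 - 999\right) - 10433 = 16 \left(-999\right) \left(-1003\right) - 10433 = 16031952 - 10433 = 16021519$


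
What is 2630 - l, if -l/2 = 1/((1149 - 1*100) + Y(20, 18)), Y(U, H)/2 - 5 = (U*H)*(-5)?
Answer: 6682828/2541 ≈ 2630.0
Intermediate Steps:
Y(U, H) = 10 - 10*H*U (Y(U, H) = 10 + 2*((U*H)*(-5)) = 10 + 2*((H*U)*(-5)) = 10 + 2*(-5*H*U) = 10 - 10*H*U)
l = 2/2541 (l = -2/((1149 - 1*100) + (10 - 10*18*20)) = -2/((1149 - 100) + (10 - 3600)) = -2/(1049 - 3590) = -2/(-2541) = -2*(-1/2541) = 2/2541 ≈ 0.00078709)
2630 - l = 2630 - 1*2/2541 = 2630 - 2/2541 = 6682828/2541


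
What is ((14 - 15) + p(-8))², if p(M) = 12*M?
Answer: 9409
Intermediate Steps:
((14 - 15) + p(-8))² = ((14 - 15) + 12*(-8))² = (-1 - 96)² = (-97)² = 9409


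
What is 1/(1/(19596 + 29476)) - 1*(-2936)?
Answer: 52008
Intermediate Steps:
1/(1/(19596 + 29476)) - 1*(-2936) = 1/(1/49072) + 2936 = 49072 + 2936 = 52008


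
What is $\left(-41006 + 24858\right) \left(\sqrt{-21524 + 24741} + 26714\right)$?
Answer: $-431377672 - 16148 \sqrt{3217} \approx -4.3229 \cdot 10^{8}$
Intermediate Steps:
$\left(-41006 + 24858\right) \left(\sqrt{-21524 + 24741} + 26714\right) = - 16148 \left(\sqrt{3217} + 26714\right) = - 16148 \left(26714 + \sqrt{3217}\right) = -431377672 - 16148 \sqrt{3217}$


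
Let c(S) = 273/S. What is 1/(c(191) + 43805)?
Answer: 191/8367028 ≈ 2.2828e-5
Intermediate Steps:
1/(c(191) + 43805) = 1/(273/191 + 43805) = 1/(8367028/191) = 191/8367028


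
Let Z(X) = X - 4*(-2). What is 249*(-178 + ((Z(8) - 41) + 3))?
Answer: -49800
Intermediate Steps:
Z(X) = 8 + X (Z(X) = X + 8 = 8 + X)
249*(-178 + ((Z(8) - 41) + 3)) = 249*(-178 + (((8 + 8) - 41) + 3)) = 249*(-178 + ((16 - 41) + 3)) = 249*(-178 + (-25 + 3)) = 249*(-178 - 22) = 249*(-200) = -49800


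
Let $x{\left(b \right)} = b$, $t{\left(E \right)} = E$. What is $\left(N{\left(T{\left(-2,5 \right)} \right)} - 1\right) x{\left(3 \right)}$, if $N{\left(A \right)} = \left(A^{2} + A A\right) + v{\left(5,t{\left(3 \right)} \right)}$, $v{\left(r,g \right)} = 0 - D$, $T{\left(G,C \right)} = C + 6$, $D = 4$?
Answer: $711$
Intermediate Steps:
$T{\left(G,C \right)} = 6 + C$
$v{\left(r,g \right)} = -4$ ($v{\left(r,g \right)} = 0 - 4 = -4$)
$N{\left(A \right)} = -4 + 2 A^{2}$ ($N{\left(A \right)} = \left(A^{2} + A A\right) - 4 = \left(A^{2} + A^{2}\right) - 4 = 2 A^{2} - 4 = -4 + 2 A^{2}$)
$\left(N{\left(T{\left(-2,5 \right)} \right)} - 1\right) x{\left(3 \right)} = \left(\left(-4 + 2 \left(6 + 5\right)^{2}\right) - 1\right) 3 = \left(\left(-4 + 2 \cdot 11^{2}\right) - 1\right) 3 = \left(\left(-4 + 2 \cdot 121\right) - 1\right) 3 = \left(\left(-4 + 242\right) - 1\right) 3 = \left(238 - 1\right) 3 = 237 \cdot 3 = 711$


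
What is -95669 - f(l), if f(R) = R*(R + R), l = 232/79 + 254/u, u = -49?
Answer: -1433716930237/14984641 ≈ -95679.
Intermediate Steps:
l = -8698/3871 (l = 232/79 + 254/(-49) = 232*(1/79) + 254*(-1/49) = 232/79 - 254/49 = -8698/3871 ≈ -2.2470)
f(R) = 2*R² (f(R) = R*(2*R) = 2*R²)
-95669 - f(l) = -95669 - 2*(-8698/3871)² = -95669 - 2*75655204/14984641 = -95669 - 1*151310408/14984641 = -95669 - 151310408/14984641 = -1433716930237/14984641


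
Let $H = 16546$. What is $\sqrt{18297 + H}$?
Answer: $\sqrt{34843} \approx 186.66$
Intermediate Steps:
$\sqrt{18297 + H} = \sqrt{18297 + 16546} = \sqrt{34843}$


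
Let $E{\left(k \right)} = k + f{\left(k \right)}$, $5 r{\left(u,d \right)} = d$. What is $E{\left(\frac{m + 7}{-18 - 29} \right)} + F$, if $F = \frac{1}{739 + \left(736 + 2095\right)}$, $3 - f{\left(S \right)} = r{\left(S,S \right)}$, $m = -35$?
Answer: $\frac{116677}{33558} \approx 3.4769$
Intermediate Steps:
$r{\left(u,d \right)} = \frac{d}{5}$
$f{\left(S \right)} = 3 - \frac{S}{5}$
$F = \frac{1}{3570}$ ($F = \frac{1}{739 + 2831} = \frac{1}{3570} \approx 0.00028011$)
$E{\left(k \right)} = 3 + \frac{4 k}{5}$ ($E{\left(k \right)} = k - \left(-3 + \frac{k}{5}\right) = 3 + \frac{4 k}{5}$)
$E{\left(\frac{m + 7}{-18 - 29} \right)} + F = \left(3 + \frac{4 \frac{-35 + 7}{-18 - 29}}{5}\right) + \frac{1}{3570} = \left(3 + \frac{4 \left(- \frac{28}{-47}\right)}{5}\right) + \frac{1}{3570} = \left(3 + \frac{4 \left(\left(-28\right) \left(- \frac{1}{47}\right)\right)}{5}\right) + \frac{1}{3570} = \left(3 + \frac{4}{5} \cdot \frac{28}{47}\right) + \frac{1}{3570} = \left(3 + \frac{112}{235}\right) + \frac{1}{3570} = \frac{817}{235} + \frac{1}{3570} = \frac{116677}{33558}$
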